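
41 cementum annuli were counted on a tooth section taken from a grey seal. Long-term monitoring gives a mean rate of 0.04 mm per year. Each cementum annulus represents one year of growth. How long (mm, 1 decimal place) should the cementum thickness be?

41 years of growth are recorded.
Length ≈ 0.04 × 41 = 1.6 mm.

1.6 mm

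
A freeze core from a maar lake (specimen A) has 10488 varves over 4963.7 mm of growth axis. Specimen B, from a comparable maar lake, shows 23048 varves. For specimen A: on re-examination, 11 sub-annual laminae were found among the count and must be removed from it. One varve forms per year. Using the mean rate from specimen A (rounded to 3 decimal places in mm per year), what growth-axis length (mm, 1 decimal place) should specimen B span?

Specimen A: after corrections the count is 10488 − 11 = 10477 varves.
A: 4963.7 mm over 10477 years gives 4963.7 / 10477 ≈ 0.474 mm/yr.
B's length ≈ 0.474 × 23048 = 10924.8 mm.

10924.8 mm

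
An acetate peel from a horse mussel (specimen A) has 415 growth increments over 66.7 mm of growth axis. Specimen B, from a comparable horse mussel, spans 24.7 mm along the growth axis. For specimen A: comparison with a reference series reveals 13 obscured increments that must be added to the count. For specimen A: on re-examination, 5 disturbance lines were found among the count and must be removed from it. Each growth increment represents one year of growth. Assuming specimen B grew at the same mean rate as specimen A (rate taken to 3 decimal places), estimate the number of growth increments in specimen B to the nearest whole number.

156 growth increments

Specimen A: adjusted count: 415 − 5 + 13 = 423 growth increments.
A: 66.7 mm over 423 years gives 66.7 / 423 ≈ 0.158 mm per year.
Specimen B: 24.7 mm / 0.158 mm per year = 156.33 years ≈ 156 growth increments.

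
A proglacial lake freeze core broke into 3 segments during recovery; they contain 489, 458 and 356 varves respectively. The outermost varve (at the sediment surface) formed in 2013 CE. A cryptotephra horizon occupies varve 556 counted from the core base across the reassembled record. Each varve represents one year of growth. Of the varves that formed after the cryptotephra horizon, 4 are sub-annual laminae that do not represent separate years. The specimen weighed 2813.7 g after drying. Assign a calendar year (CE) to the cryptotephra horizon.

1270 CE

Total varves = 489 + 458 + 356 = 1303.
1303 − 556 = 747 varves lie beyond the cryptotephra horizon toward the sediment surface.
Excluding 4 false varves: 747 − 4 = 743.
Counting back 743 years from 2013 CE places the cryptotephra horizon in 2013 − 743 = 1270 CE.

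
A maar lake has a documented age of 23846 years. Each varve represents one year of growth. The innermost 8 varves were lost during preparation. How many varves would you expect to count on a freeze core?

Expected varves over 23846 years: 23846.
Subtracting the 8 varves not captured gives 23846 − 8 = 23838 varves in the record.

23838 varves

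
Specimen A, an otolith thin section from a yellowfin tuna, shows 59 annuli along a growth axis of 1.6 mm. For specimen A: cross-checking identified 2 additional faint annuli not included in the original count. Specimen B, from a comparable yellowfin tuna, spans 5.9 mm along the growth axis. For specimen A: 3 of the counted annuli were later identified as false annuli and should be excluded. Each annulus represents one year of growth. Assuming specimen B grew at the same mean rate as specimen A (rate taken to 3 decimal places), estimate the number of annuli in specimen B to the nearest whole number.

211 annuli

Specimen A: after corrections the count is 59 − 3 + 2 = 58 annuli.
A: 1.6 mm over 58 years gives 1.6 / 58 ≈ 0.028 mm per year.
For B, 5.9 / 0.028 = 210.71 years ≈ 211 annuli.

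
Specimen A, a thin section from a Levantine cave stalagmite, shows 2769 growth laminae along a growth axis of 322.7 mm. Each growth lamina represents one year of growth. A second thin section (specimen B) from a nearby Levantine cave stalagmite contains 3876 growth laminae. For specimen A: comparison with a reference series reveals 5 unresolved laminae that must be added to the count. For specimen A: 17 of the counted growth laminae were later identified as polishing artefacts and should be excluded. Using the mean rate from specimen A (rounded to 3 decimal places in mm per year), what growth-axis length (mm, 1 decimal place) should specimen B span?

453.5 mm

Specimen A: adjusted count: 2769 − 17 + 5 = 2757 growth laminae.
A: 322.7 mm over 2757 years gives 322.7 / 2757 ≈ 0.117 mm per year.
B's length ≈ 0.117 × 3876 = 453.5 mm.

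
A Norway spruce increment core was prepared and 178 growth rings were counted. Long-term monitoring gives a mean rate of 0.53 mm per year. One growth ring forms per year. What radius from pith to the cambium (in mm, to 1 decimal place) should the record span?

94.3 mm

178 years of growth are recorded.
Predicted length = 0.53 mm/year × 178 years = 94.3 mm.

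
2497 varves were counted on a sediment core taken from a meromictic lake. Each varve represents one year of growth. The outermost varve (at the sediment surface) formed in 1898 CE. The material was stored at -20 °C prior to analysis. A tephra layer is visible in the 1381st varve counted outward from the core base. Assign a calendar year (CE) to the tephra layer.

782 CE

2497 − 1381 = 1116 varves lie beyond the tephra layer toward the sediment surface.
1898 − 1116 = 782 CE.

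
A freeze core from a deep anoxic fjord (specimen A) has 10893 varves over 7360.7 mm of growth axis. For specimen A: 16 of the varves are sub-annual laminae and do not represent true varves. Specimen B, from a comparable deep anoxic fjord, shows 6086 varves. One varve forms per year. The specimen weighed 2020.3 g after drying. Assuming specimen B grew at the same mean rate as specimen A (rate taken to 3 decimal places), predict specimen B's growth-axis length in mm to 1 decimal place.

Specimen A: after corrections the count is 10893 − 16 = 10877 varves.
A: 7360.7 mm over 10877 years gives 7360.7 / 10877 ≈ 0.677 mm/yr.
Length of B = 0.677 × 6086 = 4120.2 mm.

4120.2 mm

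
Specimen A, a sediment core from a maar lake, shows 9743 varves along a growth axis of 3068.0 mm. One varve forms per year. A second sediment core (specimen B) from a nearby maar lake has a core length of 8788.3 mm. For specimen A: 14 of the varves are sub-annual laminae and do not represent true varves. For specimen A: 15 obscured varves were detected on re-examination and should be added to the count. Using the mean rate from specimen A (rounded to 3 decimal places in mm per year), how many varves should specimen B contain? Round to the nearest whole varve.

Specimen A: correcting the raw count gives 9743 − 14 + 15 = 9744 true varves.
A: Extension rate ≈ 3068.0 / 9744 = 0.315 mm/yr.
Specimen B: 8788.3 mm / 0.315 mm per year = 27899.37 years ≈ 27899 varves.

27899 varves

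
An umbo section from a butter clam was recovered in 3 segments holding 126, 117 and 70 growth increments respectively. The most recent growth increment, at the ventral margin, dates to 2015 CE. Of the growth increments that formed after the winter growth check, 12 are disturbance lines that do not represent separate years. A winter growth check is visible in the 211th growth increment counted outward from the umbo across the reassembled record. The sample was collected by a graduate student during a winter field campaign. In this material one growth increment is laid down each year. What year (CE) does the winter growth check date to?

1925 CE

Total growth increments = 126 + 117 + 70 = 313.
313 − 211 = 102 growth increments lie beyond the winter growth check toward the ventral margin.
Excluding 12 false growth increments: 102 − 12 = 90.
Counting back 90 years from 2015 CE places the winter growth check in 2015 − 90 = 1925 CE.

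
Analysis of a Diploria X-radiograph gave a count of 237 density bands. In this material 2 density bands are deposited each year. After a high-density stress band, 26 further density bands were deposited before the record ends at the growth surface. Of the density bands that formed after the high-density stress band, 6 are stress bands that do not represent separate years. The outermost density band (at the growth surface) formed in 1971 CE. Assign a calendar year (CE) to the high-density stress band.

There are 26 density bands younger than the high-density stress band.
26 − 6 false = 20 true density bands after the high-density stress band.
With 2 density bands per year, 20 / 2 = 10 years.
1971 − 10 = 1961 CE.

1961 CE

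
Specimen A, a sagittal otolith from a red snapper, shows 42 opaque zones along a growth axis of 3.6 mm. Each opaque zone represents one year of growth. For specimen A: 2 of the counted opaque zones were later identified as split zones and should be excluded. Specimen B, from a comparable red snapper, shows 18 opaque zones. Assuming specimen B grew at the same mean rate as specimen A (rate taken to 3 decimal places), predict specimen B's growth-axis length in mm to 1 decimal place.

Specimen A: adjusted count: 42 − 2 = 40 opaque zones.
A: Extension rate ≈ 3.6 / 40 = 0.090 mm per year.
For B, 0.090 mm/year × 18 years = 1.6 mm.

1.6 mm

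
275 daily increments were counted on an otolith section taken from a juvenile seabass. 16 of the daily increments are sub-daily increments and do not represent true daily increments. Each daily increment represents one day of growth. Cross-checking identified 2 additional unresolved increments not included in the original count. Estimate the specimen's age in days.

261 days

Adjusted count: 275 − 16 + 2 = 261 daily increments.
At one daily increment per day, that is 261 days.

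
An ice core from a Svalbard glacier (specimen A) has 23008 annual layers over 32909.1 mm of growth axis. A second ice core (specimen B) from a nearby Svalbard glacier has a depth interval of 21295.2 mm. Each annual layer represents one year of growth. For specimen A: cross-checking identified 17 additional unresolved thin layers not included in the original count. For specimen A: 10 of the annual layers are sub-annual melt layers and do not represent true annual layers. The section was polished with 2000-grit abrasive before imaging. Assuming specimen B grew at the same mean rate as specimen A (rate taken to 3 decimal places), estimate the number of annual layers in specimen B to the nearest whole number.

Specimen A: correcting the raw count gives 23008 − 10 + 17 = 23015 true annual layers.
A: 32909.1 mm over 23015 years gives 32909.1 / 23015 ≈ 1.430 mm/yr.
B spans 21295.2 / 1.430 = 14891.75 years ≈ 14892 annual layers.

14892 annual layers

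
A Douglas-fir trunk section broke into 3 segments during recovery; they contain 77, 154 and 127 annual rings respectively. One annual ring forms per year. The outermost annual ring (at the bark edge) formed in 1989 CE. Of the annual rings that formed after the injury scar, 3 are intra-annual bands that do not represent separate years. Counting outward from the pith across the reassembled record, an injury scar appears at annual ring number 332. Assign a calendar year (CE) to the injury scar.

1966 CE

Total annual rings = 77 + 154 + 127 = 358.
The injury scar sits at annual ring 332 from the pith, so 358 − 332 = 26 annual rings formed after it.
Removing the 3 false annual rings leaves 26 − 3 = 23 true annual rings beyond the injury scar.
Counting back 23 years from 1989 CE places the injury scar in 1989 − 23 = 1966 CE.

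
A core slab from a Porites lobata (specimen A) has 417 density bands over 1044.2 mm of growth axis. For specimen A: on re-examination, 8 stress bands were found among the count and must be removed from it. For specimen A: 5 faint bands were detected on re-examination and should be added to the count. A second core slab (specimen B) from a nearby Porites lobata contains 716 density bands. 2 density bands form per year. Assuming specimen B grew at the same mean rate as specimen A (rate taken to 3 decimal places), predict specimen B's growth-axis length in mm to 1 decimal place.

1805.8 mm

Specimen A: after corrections the count is 417 − 8 + 5 = 414 density bands.
Specimen A: dividing by 2 density bands per year: 414 / 2 = 207 years.
A: Mean rate = 1044.2 mm / 207 years ≈ 5.044 mm per year.
Specimen B: with 2 density bands per year, 716 / 2 = 358 years. For B, 5.044 mm/year × 358 years = 1805.8 mm.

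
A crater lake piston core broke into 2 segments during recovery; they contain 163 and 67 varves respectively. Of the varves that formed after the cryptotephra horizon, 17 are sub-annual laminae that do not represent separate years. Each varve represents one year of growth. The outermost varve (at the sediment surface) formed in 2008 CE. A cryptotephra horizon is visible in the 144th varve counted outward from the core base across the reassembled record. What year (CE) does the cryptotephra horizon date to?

Total varves = 163 + 67 = 230.
The cryptotephra horizon sits at varve 144 from the core base, so 230 − 144 = 86 varves formed after it.
86 − 17 false = 69 true varves after the cryptotephra horizon.
The varve at the sediment surface is 2008 CE, so the cryptotephra horizon dates to 2008 − 69 = 1939 CE.

1939 CE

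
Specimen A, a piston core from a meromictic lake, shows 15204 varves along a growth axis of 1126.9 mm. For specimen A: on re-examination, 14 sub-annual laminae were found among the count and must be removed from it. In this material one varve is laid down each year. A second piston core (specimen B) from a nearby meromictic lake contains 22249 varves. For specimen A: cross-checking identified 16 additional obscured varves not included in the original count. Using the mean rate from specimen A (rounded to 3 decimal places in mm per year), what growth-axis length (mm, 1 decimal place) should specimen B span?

1646.4 mm

Specimen A: adjusted count: 15204 − 14 + 16 = 15206 varves.
A: 1126.9 mm over 15206 years gives 1126.9 / 15206 ≈ 0.074 mm/year.
For B, 0.074 mm/year × 22249 years = 1646.4 mm.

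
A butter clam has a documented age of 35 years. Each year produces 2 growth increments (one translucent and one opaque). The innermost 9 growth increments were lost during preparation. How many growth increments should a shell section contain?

61 growth increments

With 2 growth increments per year, 35 years would produce 35 × 2 = 70 growth increments.
Less the 9 uncaptured growth increments: 70 − 9 = 61.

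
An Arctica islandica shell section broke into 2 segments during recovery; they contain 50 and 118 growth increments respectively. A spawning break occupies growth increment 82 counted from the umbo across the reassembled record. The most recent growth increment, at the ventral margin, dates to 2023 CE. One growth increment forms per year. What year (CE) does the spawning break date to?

Total growth increments = 50 + 118 = 168.
168 − 82 = 86 growth increments lie beyond the spawning break toward the ventral margin.
The growth increment at the ventral margin is 2023 CE, so the spawning break dates to 2023 − 86 = 1937 CE.

1937 CE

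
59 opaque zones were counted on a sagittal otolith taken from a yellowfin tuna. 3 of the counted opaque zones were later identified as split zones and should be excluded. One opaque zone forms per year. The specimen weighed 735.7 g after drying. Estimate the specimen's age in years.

56 years

Correcting the raw count gives 59 − 3 = 56 true opaque zones.
One opaque zone per year makes the duration 56 years.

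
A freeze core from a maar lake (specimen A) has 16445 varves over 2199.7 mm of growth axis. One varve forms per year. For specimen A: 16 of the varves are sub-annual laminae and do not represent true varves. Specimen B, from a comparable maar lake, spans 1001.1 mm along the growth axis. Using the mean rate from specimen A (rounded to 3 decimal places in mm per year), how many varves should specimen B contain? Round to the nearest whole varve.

Specimen A: true varve count = 16445 − 16 = 16429.
A: Extension rate ≈ 2199.7 / 16429 = 0.134 mm/year.
For B, 1001.1 / 0.134 = 7470.90 years ≈ 7471 varves.

7471 varves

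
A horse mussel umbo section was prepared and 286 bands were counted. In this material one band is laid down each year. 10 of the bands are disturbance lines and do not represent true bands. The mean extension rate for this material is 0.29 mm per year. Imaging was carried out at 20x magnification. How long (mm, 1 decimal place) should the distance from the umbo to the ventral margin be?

80.0 mm

Adjusted count: 286 − 10 = 276 bands.
276 years at 0.29 mm/year gives 0.29 × 276 = 80.0 mm.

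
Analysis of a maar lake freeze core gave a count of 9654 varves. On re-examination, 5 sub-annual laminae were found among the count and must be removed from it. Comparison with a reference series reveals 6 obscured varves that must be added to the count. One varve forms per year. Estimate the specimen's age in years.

Correcting the raw count gives 9654 − 5 + 6 = 9655 true varves.
With a one-to-one varve periodicity this is 9655 years.

9655 years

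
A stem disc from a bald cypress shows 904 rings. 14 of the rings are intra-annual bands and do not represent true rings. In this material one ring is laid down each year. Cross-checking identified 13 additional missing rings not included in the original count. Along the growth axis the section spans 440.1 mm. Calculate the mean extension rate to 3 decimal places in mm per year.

0.487 mm per year

True ring count = 904 − 14 + 13 = 903.
Mean rate = 440.1 mm / 903 years ≈ 0.487 mm per year.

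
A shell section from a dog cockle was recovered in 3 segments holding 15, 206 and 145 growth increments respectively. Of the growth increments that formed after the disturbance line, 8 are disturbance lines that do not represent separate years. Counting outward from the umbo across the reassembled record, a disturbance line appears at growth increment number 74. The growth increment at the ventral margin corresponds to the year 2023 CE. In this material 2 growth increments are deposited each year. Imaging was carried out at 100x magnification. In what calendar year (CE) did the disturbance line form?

Total growth increments = 15 + 206 + 145 = 366.
The disturbance line sits at growth increment 74 from the umbo, so 366 − 74 = 292 growth increments formed after it.
Excluding 8 false growth increments: 292 − 8 = 284.
284 growth increments at 2 per year is 284 / 2 = 142 years.
The growth increment at the ventral margin is 2023 CE, so the disturbance line dates to 2023 − 142 = 1881 CE.

1881 CE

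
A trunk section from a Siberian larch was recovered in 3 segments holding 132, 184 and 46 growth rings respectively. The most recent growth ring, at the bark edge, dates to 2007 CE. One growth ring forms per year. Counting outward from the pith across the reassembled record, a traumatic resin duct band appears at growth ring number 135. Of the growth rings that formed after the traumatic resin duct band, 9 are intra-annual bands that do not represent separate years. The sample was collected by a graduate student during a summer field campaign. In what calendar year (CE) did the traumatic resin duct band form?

1789 CE

Total growth rings = 132 + 184 + 46 = 362.
Between growth ring 135 and the bark edge there are 362 − 135 = 227 growth rings.
227 − 9 false = 218 true growth rings after the traumatic resin duct band.
2007 − 218 = 1789 CE.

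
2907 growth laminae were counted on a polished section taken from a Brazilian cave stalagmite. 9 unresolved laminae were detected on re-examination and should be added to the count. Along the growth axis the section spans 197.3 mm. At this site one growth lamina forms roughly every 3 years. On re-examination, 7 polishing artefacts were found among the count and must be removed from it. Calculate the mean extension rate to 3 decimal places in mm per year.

0.023 mm per year

Adjusted count: 2907 − 7 + 9 = 2909 growth laminae.
Multiplying by 3 years per growth lamina: 2909 × 3 = 8727 years.
197.3 mm over 8727 years gives 197.3 / 8727 ≈ 0.023 mm per year.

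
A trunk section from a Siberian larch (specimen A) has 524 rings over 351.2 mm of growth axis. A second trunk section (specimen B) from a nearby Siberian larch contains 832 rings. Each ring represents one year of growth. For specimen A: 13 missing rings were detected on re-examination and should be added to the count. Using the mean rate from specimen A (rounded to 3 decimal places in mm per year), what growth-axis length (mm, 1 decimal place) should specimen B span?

544.1 mm

Specimen A: adjusted count: 524 + 13 = 537 rings.
A: Extension rate ≈ 351.2 / 537 = 0.654 mm/year.
For B, 0.654 mm/year × 832 years = 544.1 mm.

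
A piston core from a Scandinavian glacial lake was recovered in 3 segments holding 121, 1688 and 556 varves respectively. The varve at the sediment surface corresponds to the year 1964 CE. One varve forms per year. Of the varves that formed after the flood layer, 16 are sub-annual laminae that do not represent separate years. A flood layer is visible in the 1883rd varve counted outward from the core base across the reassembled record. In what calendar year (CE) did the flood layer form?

1498 CE

Total varves = 121 + 1688 + 556 = 2365.
The flood layer sits at varve 1883 from the core base, so 2365 − 1883 = 482 varves formed after it.
Removing the 16 false varves leaves 482 − 16 = 466 true varves beyond the flood layer.
Counting back 466 years from 1964 CE places the flood layer in 1964 − 466 = 1498 CE.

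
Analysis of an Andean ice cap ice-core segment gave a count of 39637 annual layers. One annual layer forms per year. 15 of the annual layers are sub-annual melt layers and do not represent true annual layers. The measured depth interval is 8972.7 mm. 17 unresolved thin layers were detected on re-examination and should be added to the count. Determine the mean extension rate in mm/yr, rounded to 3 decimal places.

0.226 mm/yr

Correcting the raw count gives 39637 − 15 + 17 = 39639 true annual layers.
Extension rate ≈ 8972.7 / 39639 = 0.226 mm/yr.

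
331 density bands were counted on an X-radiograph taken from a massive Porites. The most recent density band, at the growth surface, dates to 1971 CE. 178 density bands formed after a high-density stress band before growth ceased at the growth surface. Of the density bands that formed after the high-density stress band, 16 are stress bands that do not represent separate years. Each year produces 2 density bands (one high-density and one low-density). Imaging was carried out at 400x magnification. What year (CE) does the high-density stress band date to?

178 density bands post-date the high-density stress band.
Removing the 16 false density bands leaves 178 − 16 = 162 true density bands beyond the high-density stress band.
Dividing by 2 density bands per year: 162 / 2 = 81 years.
Counting back 81 years from 1971 CE places the high-density stress band in 1971 − 81 = 1890 CE.

1890 CE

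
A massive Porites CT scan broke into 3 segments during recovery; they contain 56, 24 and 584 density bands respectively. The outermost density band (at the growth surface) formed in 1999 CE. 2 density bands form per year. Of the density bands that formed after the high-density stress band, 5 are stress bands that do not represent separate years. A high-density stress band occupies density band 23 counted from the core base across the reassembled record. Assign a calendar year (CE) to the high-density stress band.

1681 CE

Total density bands = 56 + 24 + 584 = 664.
Between density band 23 and the growth surface there are 664 − 23 = 641 density bands.
Removing the 5 false density bands leaves 641 − 5 = 636 true density bands beyond the high-density stress band.
Dividing by 2 density bands per year: 636 / 2 = 318 years.
1999 − 318 = 1681 CE.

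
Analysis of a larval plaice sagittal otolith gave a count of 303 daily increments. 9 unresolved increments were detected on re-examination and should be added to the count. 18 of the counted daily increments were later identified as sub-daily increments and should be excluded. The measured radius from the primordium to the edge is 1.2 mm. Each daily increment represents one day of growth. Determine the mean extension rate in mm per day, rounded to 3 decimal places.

0.004 mm per day

Correcting the raw count gives 303 − 18 + 9 = 294 true daily increments.
1.2 mm over 294 days gives 1.2 / 294 ≈ 0.004 mm per day.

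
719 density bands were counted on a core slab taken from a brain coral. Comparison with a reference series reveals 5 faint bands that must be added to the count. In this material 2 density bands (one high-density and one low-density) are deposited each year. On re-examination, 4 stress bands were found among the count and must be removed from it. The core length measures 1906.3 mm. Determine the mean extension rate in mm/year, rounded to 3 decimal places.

5.295 mm/year

Adjusted count: 719 − 4 + 5 = 720 density bands.
720 density bands at 2 per year is 720 / 2 = 360 years.
Extension rate ≈ 1906.3 / 360 = 5.295 mm/year.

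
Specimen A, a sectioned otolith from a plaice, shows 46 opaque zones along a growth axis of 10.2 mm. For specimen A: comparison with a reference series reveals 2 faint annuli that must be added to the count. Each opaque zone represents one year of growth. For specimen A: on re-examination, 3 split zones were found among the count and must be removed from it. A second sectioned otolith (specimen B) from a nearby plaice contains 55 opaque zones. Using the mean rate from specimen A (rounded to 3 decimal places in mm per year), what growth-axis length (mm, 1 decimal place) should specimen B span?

Specimen A: adjusted count: 46 − 3 + 2 = 45 opaque zones.
A: 10.2 mm over 45 years gives 10.2 / 45 ≈ 0.227 mm per year.
B's length ≈ 0.227 × 55 = 12.5 mm.

12.5 mm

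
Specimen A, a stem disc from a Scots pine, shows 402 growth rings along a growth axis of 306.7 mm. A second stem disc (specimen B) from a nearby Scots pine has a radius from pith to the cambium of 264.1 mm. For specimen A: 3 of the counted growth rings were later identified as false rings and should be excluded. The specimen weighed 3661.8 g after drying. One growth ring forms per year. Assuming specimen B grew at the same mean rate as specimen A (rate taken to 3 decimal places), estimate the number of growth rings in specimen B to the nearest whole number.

343 growth rings

Specimen A: true growth ring count = 402 − 3 = 399.
A: Extension rate ≈ 306.7 / 399 = 0.769 mm per year.
Specimen B: 264.1 mm / 0.769 mm per year = 343.43 years ≈ 343 growth rings.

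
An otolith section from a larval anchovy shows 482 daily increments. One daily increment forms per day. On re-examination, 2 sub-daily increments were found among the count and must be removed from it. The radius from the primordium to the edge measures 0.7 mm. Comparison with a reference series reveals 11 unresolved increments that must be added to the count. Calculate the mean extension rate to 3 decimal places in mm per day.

Correcting the raw count gives 482 − 2 + 11 = 491 true daily increments.
Extension rate ≈ 0.7 / 491 = 0.001 mm per day.

0.001 mm per day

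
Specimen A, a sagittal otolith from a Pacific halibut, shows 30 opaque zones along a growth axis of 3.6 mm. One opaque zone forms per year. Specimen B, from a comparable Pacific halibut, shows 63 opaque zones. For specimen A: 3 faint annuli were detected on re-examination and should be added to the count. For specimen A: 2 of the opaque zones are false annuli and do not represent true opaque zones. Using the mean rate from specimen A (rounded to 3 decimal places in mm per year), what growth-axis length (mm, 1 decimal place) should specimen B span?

Specimen A: true opaque zone count = 30 − 2 + 3 = 31.
A: 3.6 mm over 31 years gives 3.6 / 31 ≈ 0.116 mm/year.
B's length ≈ 0.116 × 63 = 7.3 mm.

7.3 mm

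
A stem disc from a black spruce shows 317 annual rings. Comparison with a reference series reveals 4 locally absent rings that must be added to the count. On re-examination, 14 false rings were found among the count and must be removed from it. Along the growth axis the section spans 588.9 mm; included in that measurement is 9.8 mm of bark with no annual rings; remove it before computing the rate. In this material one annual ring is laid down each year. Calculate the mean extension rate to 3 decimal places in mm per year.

1.886 mm per year

After corrections the count is 317 − 14 + 4 = 307 annual rings.
The growth record spans 588.9 − 9.8 = 579.1 mm.
579.1 mm over 307 years gives 579.1 / 307 ≈ 1.886 mm per year.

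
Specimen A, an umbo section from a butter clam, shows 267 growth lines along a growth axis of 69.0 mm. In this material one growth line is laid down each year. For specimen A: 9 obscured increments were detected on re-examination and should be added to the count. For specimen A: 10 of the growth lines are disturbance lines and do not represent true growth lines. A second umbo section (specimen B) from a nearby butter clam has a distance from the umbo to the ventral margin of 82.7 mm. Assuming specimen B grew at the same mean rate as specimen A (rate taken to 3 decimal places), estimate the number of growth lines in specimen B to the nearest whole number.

Specimen A: true growth line count = 267 − 10 + 9 = 266.
A: 69.0 mm over 266 years gives 69.0 / 266 ≈ 0.259 mm per year.
Specimen B: 82.7 mm / 0.259 mm per year = 319.31 years ≈ 319 growth lines.

319 growth lines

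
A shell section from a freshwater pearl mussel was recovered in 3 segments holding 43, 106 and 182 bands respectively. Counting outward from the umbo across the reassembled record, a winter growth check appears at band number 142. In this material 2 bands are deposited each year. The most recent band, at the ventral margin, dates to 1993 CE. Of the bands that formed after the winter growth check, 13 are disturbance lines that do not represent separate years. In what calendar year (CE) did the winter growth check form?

Total bands = 43 + 106 + 182 = 331.
Between band 142 and the ventral margin there are 331 − 142 = 189 bands.
Excluding 13 false bands: 189 − 13 = 176.
176 bands at 2 per year is 176 / 2 = 88 years.
Counting back 88 years from 1993 CE places the winter growth check in 1993 − 88 = 1905 CE.

1905 CE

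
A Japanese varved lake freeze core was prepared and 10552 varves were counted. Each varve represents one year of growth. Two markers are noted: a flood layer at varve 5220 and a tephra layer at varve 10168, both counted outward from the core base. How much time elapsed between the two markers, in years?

Separation: 10168 − 5220 = 4948 varves.
That is 4948 years at one varve per year.

4948 yr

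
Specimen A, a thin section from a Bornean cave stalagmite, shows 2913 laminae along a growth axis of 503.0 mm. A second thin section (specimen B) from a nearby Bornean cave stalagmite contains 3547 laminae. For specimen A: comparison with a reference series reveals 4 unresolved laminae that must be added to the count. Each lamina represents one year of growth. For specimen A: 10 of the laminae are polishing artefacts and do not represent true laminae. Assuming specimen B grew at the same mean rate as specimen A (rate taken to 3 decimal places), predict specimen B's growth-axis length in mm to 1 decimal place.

613.6 mm

Specimen A: correcting the raw count gives 2913 − 10 + 4 = 2907 true laminae.
A: Extension rate ≈ 503.0 / 2907 = 0.173 mm per year.
For B, 0.173 mm/year × 3547 years = 613.6 mm.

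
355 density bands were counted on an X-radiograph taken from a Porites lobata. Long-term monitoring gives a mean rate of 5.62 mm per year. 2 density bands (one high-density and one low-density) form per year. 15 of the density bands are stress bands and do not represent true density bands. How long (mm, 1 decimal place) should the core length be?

Correcting the raw count gives 355 − 15 = 340 true density bands.
With 2 density bands per year, 340 / 2 = 170 years.
170 years at 5.62 mm/year gives 5.62 × 170 = 955.4 mm.

955.4 mm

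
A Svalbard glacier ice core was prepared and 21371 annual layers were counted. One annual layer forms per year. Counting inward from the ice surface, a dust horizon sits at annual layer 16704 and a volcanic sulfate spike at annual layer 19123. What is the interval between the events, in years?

2419 yr

The two markers are separated by 19123 − 16704 = 2419 annual layers.
At one annual layer per year, 2419 years elapsed between them.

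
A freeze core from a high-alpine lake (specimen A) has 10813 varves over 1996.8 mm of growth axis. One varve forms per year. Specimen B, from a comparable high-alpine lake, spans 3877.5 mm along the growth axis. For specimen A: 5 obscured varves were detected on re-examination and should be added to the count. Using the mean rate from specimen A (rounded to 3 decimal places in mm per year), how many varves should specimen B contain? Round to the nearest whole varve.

Specimen A: true varve count = 10813 + 5 = 10818.
A: 1996.8 mm over 10818 years gives 1996.8 / 10818 ≈ 0.185 mm/yr.
Specimen B: 3877.5 mm / 0.185 mm per year = 20959.46 years ≈ 20959 varves.

20959 varves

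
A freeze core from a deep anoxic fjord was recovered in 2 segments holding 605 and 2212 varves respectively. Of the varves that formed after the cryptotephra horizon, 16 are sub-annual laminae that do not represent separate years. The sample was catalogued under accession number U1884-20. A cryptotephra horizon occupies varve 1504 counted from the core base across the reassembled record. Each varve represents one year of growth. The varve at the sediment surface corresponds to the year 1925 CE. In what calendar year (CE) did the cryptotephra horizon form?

Total varves = 605 + 2212 = 2817.
Between varve 1504 and the sediment surface there are 2817 − 1504 = 1313 varves.
1313 − 16 false = 1297 true varves after the cryptotephra horizon.
The varve at the sediment surface is 1925 CE, so the cryptotephra horizon dates to 1925 − 1297 = 628 CE.

628 CE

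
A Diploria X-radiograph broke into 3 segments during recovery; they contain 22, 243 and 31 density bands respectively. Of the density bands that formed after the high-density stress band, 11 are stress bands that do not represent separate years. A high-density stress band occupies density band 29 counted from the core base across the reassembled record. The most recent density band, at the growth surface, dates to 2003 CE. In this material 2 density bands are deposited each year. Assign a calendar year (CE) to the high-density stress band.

Total density bands = 22 + 243 + 31 = 296.
Between density band 29 and the growth surface there are 296 − 29 = 267 density bands.
Removing the 11 false density bands leaves 267 − 11 = 256 true density bands beyond the high-density stress band.
256 density bands at 2 per year is 256 / 2 = 128 years.
2003 − 128 = 1875 CE.

1875 CE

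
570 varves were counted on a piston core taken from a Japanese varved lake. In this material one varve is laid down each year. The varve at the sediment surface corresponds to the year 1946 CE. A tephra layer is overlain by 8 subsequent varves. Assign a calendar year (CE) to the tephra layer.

8 varves post-date the tephra layer.
The varve at the sediment surface is 1946 CE, so the tephra layer dates to 1946 − 8 = 1938 CE.

1938 CE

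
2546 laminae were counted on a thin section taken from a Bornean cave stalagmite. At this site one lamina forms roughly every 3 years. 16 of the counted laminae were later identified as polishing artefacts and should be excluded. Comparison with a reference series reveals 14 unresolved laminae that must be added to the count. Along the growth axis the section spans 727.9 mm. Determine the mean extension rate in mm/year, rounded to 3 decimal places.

0.095 mm/year

True lamina count = 2546 − 16 + 14 = 2544.
At 3 years per lamina, 2544 × 3 = 7632 years.
727.9 mm over 7632 years gives 727.9 / 7632 ≈ 0.095 mm/year.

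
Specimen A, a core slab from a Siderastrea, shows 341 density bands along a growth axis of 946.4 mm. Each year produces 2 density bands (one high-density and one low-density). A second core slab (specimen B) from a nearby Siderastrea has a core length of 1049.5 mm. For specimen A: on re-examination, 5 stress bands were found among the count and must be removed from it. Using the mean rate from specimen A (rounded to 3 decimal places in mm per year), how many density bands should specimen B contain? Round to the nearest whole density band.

Specimen A: adjusted count: 341 − 5 = 336 density bands.
Specimen A: with 2 density bands per year, 336 / 2 = 168 years.
A: 946.4 mm over 168 years gives 946.4 / 168 ≈ 5.633 mm per year.
Specimen B: 1049.5 mm / 5.633 mm per year = 186.31 years; at 2 density bands per year that is 186.31 × 2 ≈ 373 density bands.

373 density bands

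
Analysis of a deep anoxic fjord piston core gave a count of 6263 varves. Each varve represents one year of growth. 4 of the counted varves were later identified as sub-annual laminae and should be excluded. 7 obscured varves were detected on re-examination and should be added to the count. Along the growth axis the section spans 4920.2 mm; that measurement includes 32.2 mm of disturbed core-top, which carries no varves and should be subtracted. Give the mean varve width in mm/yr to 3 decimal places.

0.780 mm/yr

Correcting the raw count gives 6263 − 4 + 7 = 6266 true varves.
Removing the 32.2 mm offcut leaves 4920.2 − 32.2 = 4888.0 mm.
4888.0 mm over 6266 years gives 4888.0 / 6266 ≈ 0.780 mm/yr.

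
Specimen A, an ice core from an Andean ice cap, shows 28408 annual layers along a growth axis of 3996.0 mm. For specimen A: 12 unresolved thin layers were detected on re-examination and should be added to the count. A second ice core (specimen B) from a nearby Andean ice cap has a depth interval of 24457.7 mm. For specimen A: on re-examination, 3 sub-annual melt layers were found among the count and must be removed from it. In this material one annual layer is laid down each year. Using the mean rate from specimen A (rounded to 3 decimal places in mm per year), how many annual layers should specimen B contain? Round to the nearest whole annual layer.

173459 annual layers

Specimen A: adjusted count: 28408 − 3 + 12 = 28417 annual layers.
A: Extension rate ≈ 3996.0 / 28417 = 0.141 mm/yr.
Specimen B: 24457.7 mm / 0.141 mm per year = 173458.87 years ≈ 173459 annual layers.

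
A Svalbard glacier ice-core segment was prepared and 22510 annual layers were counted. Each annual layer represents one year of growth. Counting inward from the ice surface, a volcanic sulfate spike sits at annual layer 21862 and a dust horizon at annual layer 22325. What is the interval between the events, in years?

The two markers are separated by 22325 − 21862 = 463 annual layers.
At one annual layer per year, 463 years elapsed between them.

463 yr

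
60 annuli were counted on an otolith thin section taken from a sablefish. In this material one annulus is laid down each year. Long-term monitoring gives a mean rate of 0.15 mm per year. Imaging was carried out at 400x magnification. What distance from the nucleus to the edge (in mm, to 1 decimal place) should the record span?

60 years of growth are recorded.
Predicted length = 0.15 mm/year × 60 years = 9.0 mm.

9.0 mm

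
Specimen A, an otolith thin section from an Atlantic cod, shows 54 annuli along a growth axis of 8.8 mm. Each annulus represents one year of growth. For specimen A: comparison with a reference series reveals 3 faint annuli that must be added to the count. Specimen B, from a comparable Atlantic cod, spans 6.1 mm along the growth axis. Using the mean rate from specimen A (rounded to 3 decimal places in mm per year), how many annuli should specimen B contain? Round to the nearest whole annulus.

40 annuli

Specimen A: adjusted count: 54 + 3 = 57 annuli.
A: Mean rate = 8.8 mm / 57 years ≈ 0.154 mm per year.
Specimen B: 6.1 mm / 0.154 mm per year = 39.61 years ≈ 40 annuli.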